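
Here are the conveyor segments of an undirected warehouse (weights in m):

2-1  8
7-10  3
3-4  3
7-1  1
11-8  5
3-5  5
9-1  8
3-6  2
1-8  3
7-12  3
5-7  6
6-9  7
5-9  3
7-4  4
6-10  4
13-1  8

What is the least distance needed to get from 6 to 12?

10 m

Enumerating some paths:
6–3–4–7–12: 2+3+4+3 = 12
6–3–5–7–12: 2+5+6+3 = 16
6–10–7–12: 4+3+3 = 10
The minimum is 10 m via 6–10–7–12.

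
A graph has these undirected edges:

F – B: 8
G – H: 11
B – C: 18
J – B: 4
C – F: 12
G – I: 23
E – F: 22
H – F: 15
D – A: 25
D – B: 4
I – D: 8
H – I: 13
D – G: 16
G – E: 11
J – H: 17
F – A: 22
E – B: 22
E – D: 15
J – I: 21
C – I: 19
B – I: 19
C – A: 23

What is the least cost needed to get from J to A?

Settle nodes by increasing distance from J:
J: 0
B: 4  (via J)
D: 8  (via B)
F: 12  (via B)
I: 16  (via D)
H: 17  (via J)
C: 22  (via B)
E: 23  (via D)
G: 24  (via D)
A: 33  (via D)
Shortest route: J–B–D–A = 33.

33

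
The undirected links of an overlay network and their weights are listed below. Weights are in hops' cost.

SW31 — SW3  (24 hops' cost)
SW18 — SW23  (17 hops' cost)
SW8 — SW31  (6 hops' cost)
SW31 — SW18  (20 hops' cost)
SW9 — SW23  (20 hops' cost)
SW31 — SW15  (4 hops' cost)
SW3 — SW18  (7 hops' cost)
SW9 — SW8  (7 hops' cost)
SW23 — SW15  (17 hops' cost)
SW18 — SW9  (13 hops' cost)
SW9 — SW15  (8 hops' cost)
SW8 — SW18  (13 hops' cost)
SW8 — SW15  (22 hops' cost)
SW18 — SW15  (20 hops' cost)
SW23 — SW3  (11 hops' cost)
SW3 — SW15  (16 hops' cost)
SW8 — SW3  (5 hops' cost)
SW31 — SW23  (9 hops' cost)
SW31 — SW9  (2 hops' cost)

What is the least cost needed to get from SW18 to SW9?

Candidate routes:
SW18 - SW3 - SW8 - SW9: 7+5+7 = 19
SW18 - SW8 - SW9: 13+7 = 20
SW18 - SW9: 13 = 13
SW18 - SW3 - SW8 - SW31 - SW9: 7+5+6+2 = 20
The minimum is 13 hops' cost via SW18 - SW9.

13 hops' cost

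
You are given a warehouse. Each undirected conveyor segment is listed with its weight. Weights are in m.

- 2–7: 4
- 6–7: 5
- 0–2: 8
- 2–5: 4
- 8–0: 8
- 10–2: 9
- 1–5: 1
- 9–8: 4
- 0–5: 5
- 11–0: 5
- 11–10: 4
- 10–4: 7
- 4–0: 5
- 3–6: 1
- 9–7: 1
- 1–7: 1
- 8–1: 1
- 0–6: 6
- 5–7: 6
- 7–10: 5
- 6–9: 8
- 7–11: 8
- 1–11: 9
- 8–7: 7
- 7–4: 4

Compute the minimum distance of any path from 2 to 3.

10 m

Candidate routes:
2–5–1–7–6–3: 4+1+1+5+1 = 12
2–7–6–3: 4+5+1 = 10
Cheapest is 2–7–6–3 at 10 m.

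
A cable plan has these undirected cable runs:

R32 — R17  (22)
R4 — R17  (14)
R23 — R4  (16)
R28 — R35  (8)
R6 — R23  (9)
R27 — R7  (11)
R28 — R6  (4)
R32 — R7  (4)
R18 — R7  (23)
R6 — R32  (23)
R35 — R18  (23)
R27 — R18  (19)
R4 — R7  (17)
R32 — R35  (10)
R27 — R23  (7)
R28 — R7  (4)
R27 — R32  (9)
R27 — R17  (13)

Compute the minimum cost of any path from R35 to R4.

29

Running Dijkstra from R35:
R35: 0
R28: 8  (via R35)
R32: 10  (via R35)
R6: 12  (via R28)
R7: 12  (via R28)
R27: 19  (via R32)
R23: 21  (via R6)
R18: 23  (via R35)
R4: 29  (via R7)
Shortest route: R35 → R28 → R7 → R4 = 29.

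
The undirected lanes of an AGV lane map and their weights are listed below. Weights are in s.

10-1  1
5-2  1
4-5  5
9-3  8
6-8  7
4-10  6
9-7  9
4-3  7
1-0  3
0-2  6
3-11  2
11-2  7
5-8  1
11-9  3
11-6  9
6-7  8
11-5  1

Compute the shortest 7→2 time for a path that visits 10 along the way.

Best 7 to 10: 7–9–11–5–4–10 costing 24
Shortest 10→2: 10–1–0–2 = 10
Total via 10: 24 + 10 = 34 s.

34 s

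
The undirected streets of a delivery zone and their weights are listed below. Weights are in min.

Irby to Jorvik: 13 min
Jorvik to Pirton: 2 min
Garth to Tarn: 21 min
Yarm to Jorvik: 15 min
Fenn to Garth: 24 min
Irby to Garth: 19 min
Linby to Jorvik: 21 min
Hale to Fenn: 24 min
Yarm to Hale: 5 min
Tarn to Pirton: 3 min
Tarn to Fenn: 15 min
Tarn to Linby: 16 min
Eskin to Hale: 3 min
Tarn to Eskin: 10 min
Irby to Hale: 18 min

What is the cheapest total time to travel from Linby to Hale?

29 min

Settle nodes by increasing distance from Linby:
Linby: 0
Tarn: 16  (via Linby)
Pirton: 19  (via Tarn)
Jorvik: 21  (via Linby)
Eskin: 26  (via Tarn)
Hale: 29  (via Eskin)
Shortest route: Linby–Tarn–Eskin–Hale = 29 min.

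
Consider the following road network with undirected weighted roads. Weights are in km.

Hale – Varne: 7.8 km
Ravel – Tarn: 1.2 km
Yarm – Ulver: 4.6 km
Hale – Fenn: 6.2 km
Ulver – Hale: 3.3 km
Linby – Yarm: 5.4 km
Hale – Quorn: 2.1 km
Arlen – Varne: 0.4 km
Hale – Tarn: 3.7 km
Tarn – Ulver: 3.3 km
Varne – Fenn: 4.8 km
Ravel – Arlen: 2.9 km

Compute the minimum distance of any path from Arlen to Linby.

Enumerating some paths:
Arlen - Ravel - Tarn - Ulver - Yarm - Linby: 2.9+1.2+3.3+4.6+5.4 = 17.4
Arlen - Ravel - Tarn - Hale - Ulver - Yarm - Linby: 2.9+1.2+3.7+3.3+4.6+5.4 = 21.1
The minimum is 17.4 km via Arlen - Ravel - Tarn - Ulver - Yarm - Linby.

17.4 km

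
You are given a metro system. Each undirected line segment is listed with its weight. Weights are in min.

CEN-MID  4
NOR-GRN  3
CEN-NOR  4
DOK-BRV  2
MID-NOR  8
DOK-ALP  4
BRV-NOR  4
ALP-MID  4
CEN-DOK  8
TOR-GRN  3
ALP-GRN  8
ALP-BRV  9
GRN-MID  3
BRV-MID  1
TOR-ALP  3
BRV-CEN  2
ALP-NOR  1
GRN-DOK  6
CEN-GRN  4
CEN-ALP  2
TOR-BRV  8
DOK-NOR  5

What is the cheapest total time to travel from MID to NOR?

5 min

Settle nodes by increasing distance from MID:
MID: 0
BRV: 1  (via MID)
CEN: 3  (via BRV)
DOK: 3  (via BRV)
GRN: 3  (via MID)
ALP: 4  (via MID)
NOR: 5  (via BRV)
Shortest route: MID–BRV–NOR = 5 min.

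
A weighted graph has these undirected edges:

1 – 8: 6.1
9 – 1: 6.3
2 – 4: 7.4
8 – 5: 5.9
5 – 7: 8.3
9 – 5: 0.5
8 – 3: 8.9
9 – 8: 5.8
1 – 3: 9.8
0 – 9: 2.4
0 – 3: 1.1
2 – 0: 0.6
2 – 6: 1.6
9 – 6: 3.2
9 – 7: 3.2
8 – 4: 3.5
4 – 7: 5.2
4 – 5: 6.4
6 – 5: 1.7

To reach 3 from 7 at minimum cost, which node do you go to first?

Candidate routes:
7 → 9 → 0 → 3: 3.2+2.4+1.1 = 6.7
7 → 9 → 5 → 6 → 2 → 0 → 3: 3.2+0.5+1.7+1.6+0.6+1.1 = 8.7
The minimum is 6.7 via 7 → 9 → 0 → 3.
So from 7 the first move is to 9.

9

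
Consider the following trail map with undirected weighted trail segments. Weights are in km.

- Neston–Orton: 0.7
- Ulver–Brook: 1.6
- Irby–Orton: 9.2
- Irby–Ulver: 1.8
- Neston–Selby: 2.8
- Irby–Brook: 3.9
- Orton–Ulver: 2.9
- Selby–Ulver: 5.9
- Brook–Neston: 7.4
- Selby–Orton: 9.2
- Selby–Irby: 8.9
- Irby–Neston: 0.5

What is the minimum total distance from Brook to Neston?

3.9 km

Candidate routes:
Brook–Ulver–Orton–Neston: 1.6+2.9+0.7 = 5.2
Brook–Ulver–Irby–Neston: 1.6+1.8+0.5 = 3.9
Brook–Irby–Neston: 3.9+0.5 = 4.4
Brook–Neston: 7.4 = 7.4
The minimum is 3.9 km via Brook–Ulver–Irby–Neston.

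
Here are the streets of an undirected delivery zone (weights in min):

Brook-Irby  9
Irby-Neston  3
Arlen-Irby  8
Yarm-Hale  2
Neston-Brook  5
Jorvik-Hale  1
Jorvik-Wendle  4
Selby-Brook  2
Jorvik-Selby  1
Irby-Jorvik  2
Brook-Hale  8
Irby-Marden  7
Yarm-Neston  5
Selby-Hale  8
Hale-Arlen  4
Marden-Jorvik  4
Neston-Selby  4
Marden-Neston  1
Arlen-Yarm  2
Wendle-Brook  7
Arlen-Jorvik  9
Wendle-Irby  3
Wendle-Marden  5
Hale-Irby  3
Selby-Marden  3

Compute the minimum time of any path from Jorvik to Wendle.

4 min

Settle nodes by increasing distance from Jorvik:
Jorvik: 0
Hale: 1  (via Jorvik)
Selby: 1  (via Jorvik)
Irby: 2  (via Jorvik)
Yarm: 3  (via Hale)
Brook: 3  (via Selby)
Marden: 4  (via Jorvik)
Wendle: 4  (via Jorvik)
Shortest route: Jorvik–Wendle = 4 min.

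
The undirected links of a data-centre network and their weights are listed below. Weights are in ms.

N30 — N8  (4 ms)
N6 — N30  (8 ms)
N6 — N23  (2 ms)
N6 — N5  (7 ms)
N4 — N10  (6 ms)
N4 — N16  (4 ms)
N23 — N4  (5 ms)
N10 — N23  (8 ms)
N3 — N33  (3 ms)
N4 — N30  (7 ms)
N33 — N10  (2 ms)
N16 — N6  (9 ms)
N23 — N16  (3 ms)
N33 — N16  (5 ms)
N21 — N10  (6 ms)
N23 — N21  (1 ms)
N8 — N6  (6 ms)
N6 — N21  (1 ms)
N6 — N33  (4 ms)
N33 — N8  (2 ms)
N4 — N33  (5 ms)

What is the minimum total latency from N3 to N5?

14 ms

Enumerating some paths:
N3–N33–N8–N6–N5: 3+2+6+7 = 18
N3–N33–N6–N5: 3+4+7 = 14
N3–N33–N10–N21–N6–N5: 3+2+6+1+7 = 19
Cheapest is N3–N33–N6–N5 at 14 ms.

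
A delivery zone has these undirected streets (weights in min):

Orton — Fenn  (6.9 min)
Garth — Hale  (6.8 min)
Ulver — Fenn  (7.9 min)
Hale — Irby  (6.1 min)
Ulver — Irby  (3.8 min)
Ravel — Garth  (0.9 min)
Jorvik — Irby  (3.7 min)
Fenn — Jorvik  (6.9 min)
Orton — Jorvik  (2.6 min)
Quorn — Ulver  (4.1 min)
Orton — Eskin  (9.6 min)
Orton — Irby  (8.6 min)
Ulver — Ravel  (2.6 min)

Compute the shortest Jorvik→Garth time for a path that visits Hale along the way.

16.6 min

Best Jorvik to Hale: Jorvik → Irby → Hale costing 9.8
Best Hale to Garth: Hale → Garth costing 6.8
Total via Hale: 9.8 + 6.8 = 16.6 min.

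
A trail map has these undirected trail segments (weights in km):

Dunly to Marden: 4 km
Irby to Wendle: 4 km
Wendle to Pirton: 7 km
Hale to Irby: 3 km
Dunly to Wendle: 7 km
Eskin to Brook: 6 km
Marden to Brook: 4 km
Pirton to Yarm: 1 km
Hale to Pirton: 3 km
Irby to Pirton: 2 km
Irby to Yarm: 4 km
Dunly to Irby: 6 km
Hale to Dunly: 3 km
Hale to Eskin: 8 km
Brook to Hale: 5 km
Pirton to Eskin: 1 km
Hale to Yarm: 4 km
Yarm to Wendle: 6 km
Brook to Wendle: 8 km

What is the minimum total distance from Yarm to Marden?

Enumerating some paths:
Yarm - Hale - Brook - Marden: 4+5+4 = 13
Yarm - Pirton - Eskin - Brook - Marden: 1+1+6+4 = 12
Yarm - Hale - Dunly - Marden: 4+3+4 = 11
Cheapest is Yarm - Hale - Dunly - Marden at 11 km.

11 km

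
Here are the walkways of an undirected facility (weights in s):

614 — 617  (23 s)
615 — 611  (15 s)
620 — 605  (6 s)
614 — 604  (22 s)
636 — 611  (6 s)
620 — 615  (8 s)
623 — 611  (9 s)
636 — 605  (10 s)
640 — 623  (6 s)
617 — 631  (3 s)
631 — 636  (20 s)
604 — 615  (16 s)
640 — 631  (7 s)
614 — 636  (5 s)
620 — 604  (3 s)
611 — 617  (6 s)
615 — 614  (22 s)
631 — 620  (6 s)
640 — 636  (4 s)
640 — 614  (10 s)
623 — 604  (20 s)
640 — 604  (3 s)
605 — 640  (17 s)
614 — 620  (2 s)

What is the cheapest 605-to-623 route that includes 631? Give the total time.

Shortest 605→631: 605–620–631 = 12
Best 631 to 623: 631–640–623 costing 13
Total via 631: 12 + 13 = 25 s.

25 s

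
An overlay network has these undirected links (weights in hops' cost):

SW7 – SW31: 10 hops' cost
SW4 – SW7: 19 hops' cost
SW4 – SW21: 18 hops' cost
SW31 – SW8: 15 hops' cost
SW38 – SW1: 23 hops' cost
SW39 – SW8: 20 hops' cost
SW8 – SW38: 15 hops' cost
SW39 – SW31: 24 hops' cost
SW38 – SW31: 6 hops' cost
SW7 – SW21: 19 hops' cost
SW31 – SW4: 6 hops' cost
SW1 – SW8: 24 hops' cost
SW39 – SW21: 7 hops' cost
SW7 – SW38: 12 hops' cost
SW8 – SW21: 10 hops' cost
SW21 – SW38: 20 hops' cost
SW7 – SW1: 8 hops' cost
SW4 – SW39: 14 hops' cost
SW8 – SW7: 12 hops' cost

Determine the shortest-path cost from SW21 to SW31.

24 hops' cost

Enumerating some paths:
SW21–SW38–SW31: 20+6 = 26
SW21–SW8–SW31: 10+15 = 25
SW21–SW4–SW31: 18+6 = 24
The minimum is 24 hops' cost via SW21–SW4–SW31.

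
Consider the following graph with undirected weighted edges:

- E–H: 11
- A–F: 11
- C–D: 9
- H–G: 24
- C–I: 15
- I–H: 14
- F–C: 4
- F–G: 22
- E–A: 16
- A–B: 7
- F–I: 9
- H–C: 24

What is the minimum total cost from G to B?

40

Running Dijkstra from G:
G: 0
F: 22  (via G)
H: 24  (via G)
C: 26  (via F)
I: 31  (via F)
A: 33  (via F)
D: 35  (via C)
E: 35  (via H)
B: 40  (via A)
Shortest route: G → F → A → B = 40.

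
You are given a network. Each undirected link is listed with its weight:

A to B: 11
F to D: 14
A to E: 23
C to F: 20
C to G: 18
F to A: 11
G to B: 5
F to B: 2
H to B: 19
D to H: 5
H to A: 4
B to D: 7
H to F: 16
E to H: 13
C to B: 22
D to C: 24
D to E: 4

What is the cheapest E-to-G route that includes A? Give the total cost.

Best E to A: E → D → H → A costing 13
Shortest A→G: A → B → G = 16
Total via A: 13 + 16 = 29.

29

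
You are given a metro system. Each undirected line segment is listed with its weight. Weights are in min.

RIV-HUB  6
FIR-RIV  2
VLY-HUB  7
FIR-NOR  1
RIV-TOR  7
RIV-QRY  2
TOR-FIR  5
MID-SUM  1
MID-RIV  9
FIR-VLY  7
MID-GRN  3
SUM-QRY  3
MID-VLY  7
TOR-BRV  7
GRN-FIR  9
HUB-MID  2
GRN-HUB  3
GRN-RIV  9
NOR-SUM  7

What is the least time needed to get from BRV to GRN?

Settle nodes by increasing distance from BRV:
BRV: 0
TOR: 7  (via BRV)
FIR: 12  (via TOR)
NOR: 13  (via FIR)
RIV: 14  (via TOR)
QRY: 16  (via RIV)
VLY: 19  (via FIR)
SUM: 19  (via QRY)
MID: 20  (via SUM)
HUB: 20  (via RIV)
GRN: 21  (via FIR)
Shortest route: BRV–TOR–FIR–GRN = 21 min.

21 min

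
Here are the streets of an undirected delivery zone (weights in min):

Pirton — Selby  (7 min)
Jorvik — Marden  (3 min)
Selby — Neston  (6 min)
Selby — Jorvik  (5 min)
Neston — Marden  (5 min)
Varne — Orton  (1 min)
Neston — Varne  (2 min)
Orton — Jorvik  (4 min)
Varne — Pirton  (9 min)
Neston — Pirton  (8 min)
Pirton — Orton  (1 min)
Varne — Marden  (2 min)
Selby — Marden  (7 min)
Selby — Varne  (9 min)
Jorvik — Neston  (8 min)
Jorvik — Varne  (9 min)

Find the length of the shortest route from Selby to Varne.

Settle nodes by increasing distance from Selby:
Selby: 0
Jorvik: 5  (via Selby)
Neston: 6  (via Selby)
Pirton: 7  (via Selby)
Marden: 7  (via Selby)
Orton: 8  (via Pirton)
Varne: 8  (via Neston)
Shortest route: Selby → Neston → Varne = 8 min.

8 min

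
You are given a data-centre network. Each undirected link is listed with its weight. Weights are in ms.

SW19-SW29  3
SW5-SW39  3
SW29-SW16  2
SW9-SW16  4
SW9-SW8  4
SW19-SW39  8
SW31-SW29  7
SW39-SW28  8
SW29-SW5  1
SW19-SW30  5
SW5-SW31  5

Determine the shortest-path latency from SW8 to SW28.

Enumerating some paths:
SW8 → SW9 → SW16 → SW29 → SW31 → SW5 → SW39 → SW28: 4+4+2+7+5+3+8 = 33
SW8 → SW9 → SW16 → SW29 → SW5 → SW39 → SW28: 4+4+2+1+3+8 = 22
SW8 → SW9 → SW16 → SW29 → SW19 → SW39 → SW28: 4+4+2+3+8+8 = 29
The minimum is 22 ms via SW8 → SW9 → SW16 → SW29 → SW5 → SW39 → SW28.

22 ms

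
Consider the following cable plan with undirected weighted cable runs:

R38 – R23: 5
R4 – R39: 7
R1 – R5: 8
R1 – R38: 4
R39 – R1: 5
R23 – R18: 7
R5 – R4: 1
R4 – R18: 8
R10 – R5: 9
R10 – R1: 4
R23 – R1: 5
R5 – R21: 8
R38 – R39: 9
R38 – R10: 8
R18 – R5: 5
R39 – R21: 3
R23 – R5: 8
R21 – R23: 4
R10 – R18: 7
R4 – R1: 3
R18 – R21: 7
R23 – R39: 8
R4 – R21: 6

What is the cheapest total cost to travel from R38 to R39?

9

Running Dijkstra from R38:
R38: 0
R1: 4  (via R38)
R23: 5  (via R38)
R4: 7  (via R1)
R5: 8  (via R4)
R10: 8  (via R38)
R21: 9  (via R23)
R39: 9  (via R38)
Shortest route: R38–R39 = 9.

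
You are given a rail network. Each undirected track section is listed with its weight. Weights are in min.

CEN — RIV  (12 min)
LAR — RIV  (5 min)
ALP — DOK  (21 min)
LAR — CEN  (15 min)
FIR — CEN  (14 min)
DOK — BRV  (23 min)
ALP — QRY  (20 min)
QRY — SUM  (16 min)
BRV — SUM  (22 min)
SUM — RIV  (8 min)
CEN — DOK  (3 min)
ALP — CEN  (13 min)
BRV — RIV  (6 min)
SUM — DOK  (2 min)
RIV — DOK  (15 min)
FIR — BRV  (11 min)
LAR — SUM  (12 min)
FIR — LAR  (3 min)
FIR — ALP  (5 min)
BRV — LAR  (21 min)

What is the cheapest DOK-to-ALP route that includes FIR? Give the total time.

Shortest DOK→FIR: DOK–CEN–FIR = 17
Shortest FIR→ALP: FIR–ALP = 5
Total via FIR: 17 + 5 = 22 min.

22 min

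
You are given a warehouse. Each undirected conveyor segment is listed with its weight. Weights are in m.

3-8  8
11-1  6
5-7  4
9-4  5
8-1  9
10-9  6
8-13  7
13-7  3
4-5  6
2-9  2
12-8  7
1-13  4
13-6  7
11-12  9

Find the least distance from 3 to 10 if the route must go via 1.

45 m

Shortest 3→1: 3 → 8 → 1 = 17
Best 1 to 10: 1 → 13 → 7 → 5 → 4 → 9 → 10 costing 28
Total via 1: 17 + 28 = 45 m.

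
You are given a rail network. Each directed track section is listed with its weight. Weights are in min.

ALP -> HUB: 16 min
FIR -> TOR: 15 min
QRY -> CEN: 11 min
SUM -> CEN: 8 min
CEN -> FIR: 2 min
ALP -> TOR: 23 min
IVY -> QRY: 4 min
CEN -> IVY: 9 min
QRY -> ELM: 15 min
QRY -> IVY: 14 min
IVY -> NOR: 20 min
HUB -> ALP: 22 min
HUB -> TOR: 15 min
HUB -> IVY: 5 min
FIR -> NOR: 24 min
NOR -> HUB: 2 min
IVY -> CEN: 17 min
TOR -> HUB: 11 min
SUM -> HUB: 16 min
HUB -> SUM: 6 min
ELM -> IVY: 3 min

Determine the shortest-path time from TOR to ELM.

Running Dijkstra from TOR:
TOR: 0
HUB: 11  (via TOR)
IVY: 16  (via HUB)
SUM: 17  (via HUB)
QRY: 20  (via IVY)
CEN: 25  (via SUM)
FIR: 27  (via CEN)
ALP: 33  (via HUB)
ELM: 35  (via QRY)
Shortest route: TOR–HUB–IVY–QRY–ELM = 35 min.

35 min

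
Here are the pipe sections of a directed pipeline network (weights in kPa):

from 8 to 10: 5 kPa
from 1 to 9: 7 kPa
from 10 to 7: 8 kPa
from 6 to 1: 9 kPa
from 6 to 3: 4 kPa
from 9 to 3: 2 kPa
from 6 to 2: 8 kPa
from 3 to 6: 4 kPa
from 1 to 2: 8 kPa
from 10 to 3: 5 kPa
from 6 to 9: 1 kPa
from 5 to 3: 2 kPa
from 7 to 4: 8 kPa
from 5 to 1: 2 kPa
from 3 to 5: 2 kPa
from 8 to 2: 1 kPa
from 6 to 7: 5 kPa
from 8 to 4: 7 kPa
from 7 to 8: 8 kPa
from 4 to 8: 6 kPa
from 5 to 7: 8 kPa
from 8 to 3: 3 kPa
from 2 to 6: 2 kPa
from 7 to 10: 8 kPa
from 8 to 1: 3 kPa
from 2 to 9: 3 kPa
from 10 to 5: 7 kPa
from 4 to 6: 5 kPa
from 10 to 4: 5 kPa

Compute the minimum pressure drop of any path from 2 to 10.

Shortest distances from 2:
2: 0
6: 2  (via 2)
9: 3  (via 2)
3: 5  (via 9)
5: 7  (via 3)
7: 7  (via 6)
1: 9  (via 5)
4: 15  (via 7)
8: 15  (via 7)
10: 15  (via 7)
Shortest route: 2–6–7–10 = 15 kPa.

15 kPa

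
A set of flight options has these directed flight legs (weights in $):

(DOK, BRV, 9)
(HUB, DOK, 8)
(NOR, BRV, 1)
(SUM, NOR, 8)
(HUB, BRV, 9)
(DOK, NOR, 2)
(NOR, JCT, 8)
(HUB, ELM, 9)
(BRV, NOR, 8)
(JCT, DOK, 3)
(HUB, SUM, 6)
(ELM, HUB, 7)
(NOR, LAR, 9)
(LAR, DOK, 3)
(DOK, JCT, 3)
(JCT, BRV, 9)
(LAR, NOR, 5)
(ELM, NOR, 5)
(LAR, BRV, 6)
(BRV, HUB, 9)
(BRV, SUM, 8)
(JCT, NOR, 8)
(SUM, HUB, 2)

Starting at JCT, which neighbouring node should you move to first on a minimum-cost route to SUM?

DOK

Enumerating some paths:
JCT–DOK–NOR–BRV–SUM: 3+2+1+8 = 14
JCT–BRV–SUM: 9+8 = 17
The minimum is $14 via JCT–DOK–NOR–BRV–SUM.
So from JCT the first move is to DOK.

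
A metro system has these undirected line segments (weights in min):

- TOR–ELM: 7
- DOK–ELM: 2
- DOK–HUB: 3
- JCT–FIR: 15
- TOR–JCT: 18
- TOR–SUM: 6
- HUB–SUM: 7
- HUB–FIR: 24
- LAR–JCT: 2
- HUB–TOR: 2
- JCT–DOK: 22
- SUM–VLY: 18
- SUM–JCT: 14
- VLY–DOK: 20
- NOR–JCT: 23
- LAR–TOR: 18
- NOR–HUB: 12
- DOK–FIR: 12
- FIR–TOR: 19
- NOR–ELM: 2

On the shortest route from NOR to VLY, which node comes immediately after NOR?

Enumerating some paths:
NOR–ELM–DOK–HUB–SUM–VLY: 2+2+3+7+18 = 32
NOR–ELM–TOR–SUM–VLY: 2+7+6+18 = 33
NOR–ELM–DOK–VLY: 2+2+20 = 24
The minimum is 24 min via NOR–ELM–DOK–VLY.
So from NOR the first move is to ELM.

ELM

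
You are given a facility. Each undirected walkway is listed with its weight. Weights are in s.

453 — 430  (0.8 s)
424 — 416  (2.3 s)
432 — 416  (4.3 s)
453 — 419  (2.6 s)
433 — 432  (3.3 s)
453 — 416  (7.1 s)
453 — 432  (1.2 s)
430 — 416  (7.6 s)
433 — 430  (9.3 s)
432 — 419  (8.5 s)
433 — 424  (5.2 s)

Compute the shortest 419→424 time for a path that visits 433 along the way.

12.3 s

Shortest 419→433: 419–453–432–433 = 7.1
Best 433 to 424: 433–424 costing 5.2
Total via 433: 7.1 + 5.2 = 12.3 s.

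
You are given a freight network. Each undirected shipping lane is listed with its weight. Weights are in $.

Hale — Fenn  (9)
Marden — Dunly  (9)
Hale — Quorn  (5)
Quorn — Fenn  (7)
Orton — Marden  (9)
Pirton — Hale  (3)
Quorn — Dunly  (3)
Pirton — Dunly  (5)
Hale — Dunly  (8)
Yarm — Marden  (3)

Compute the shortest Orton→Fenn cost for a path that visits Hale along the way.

Shortest Orton→Hale: Orton–Marden–Dunly–Hale = 26
Best Hale to Fenn: Hale–Fenn costing 9
Total via Hale: 26 + 9 = $35.

$35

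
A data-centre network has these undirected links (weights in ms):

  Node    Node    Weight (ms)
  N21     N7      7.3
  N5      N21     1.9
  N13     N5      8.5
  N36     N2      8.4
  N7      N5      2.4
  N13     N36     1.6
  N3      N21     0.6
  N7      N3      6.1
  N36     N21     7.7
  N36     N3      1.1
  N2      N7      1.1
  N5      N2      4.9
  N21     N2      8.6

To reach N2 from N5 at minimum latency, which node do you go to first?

Enumerating some paths:
N5 → N7 → N2: 2.4+1.1 = 3.5
N5 → N2: 4.9 = 4.9
Cheapest is N5 → N7 → N2 at 3.5 ms.
So from N5 the first move is to N7.

N7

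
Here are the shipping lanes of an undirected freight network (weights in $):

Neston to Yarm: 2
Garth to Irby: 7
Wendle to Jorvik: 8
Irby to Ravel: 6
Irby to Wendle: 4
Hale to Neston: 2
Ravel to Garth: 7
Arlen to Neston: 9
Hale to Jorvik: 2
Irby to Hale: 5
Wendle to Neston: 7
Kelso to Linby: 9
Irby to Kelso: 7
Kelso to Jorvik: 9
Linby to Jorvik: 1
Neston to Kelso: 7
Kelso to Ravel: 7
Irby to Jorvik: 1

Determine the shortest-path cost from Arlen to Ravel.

$20

Shortest distances from Arlen:
Arlen: 0
Neston: 9  (via Arlen)
Yarm: 11  (via Neston)
Hale: 11  (via Neston)
Jorvik: 13  (via Hale)
Irby: 14  (via Jorvik)
Linby: 14  (via Jorvik)
Kelso: 16  (via Neston)
Wendle: 16  (via Neston)
Ravel: 20  (via Irby)
Shortest route: Arlen → Neston → Hale → Jorvik → Irby → Ravel = $20.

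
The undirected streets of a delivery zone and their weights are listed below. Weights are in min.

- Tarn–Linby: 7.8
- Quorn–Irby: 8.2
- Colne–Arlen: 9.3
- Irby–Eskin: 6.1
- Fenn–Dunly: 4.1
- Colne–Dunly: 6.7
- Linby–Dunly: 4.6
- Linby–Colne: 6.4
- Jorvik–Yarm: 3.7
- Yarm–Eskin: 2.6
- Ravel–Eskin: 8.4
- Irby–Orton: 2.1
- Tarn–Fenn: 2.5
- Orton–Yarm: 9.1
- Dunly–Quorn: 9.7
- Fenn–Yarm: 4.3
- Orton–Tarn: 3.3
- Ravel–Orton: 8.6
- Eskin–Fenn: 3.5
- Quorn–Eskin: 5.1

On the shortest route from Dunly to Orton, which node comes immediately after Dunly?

Fenn

Compare a few routes:
Dunly–Fenn–Eskin–Irby–Orton: 4.1+3.5+6.1+2.1 = 15.8
Dunly–Linby–Tarn–Orton: 4.6+7.8+3.3 = 15.7
Dunly–Fenn–Yarm–Orton: 4.1+4.3+9.1 = 17.5
Dunly–Fenn–Tarn–Orton: 4.1+2.5+3.3 = 9.9
The minimum is 9.9 min via Dunly–Fenn–Tarn–Orton.
So from Dunly the first move is to Fenn.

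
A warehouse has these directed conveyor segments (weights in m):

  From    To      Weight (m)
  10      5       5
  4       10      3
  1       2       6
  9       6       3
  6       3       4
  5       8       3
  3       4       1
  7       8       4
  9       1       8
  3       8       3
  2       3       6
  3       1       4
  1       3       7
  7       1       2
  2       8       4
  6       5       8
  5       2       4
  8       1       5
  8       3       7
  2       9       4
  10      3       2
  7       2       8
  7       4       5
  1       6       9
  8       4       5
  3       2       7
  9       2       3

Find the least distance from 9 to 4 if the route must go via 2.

10 m

Best 9 to 2: 9–2 costing 3
Shortest 2→4: 2–3–4 = 7
Total via 2: 3 + 7 = 10 m.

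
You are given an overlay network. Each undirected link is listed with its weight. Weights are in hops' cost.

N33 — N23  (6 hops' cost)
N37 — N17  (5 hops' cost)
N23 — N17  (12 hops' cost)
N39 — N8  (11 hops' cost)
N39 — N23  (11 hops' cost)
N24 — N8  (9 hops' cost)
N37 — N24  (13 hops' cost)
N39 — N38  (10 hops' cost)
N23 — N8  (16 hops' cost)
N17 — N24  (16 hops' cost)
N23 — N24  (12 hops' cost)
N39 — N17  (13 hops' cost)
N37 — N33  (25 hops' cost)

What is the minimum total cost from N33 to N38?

27 hops' cost

Running Dijkstra from N33:
N33: 0
N23: 6  (via N33)
N39: 17  (via N23)
N17: 18  (via N23)
N24: 18  (via N23)
N8: 22  (via N23)
N37: 23  (via N17)
N38: 27  (via N39)
Shortest route: N33–N23–N39–N38 = 27 hops' cost.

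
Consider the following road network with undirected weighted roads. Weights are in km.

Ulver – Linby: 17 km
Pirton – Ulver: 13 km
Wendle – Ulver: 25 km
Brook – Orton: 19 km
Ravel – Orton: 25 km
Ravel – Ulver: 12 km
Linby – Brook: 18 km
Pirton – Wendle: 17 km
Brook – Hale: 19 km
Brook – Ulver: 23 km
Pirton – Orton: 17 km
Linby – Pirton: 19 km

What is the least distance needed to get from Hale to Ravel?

Compare a few routes:
Hale → Brook → Linby → Ulver → Ravel: 19+18+17+12 = 66
Hale → Brook → Orton → Ravel: 19+19+25 = 63
Hale → Brook → Orton → Pirton → Ulver → Ravel: 19+19+17+13+12 = 80
Hale → Brook → Ulver → Ravel: 19+23+12 = 54
The minimum is 54 km via Hale → Brook → Ulver → Ravel.

54 km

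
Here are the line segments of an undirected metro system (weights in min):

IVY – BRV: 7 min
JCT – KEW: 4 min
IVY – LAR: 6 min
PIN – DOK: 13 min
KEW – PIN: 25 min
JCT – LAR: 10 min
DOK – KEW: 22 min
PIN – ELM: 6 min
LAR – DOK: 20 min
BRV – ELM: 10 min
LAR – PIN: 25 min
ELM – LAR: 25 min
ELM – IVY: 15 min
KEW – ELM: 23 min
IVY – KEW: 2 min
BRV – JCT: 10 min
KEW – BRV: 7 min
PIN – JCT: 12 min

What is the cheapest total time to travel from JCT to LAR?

10 min

Enumerating some paths:
JCT - LAR: 10 = 10
JCT - KEW - IVY - LAR: 4+2+6 = 12
JCT - BRV - IVY - LAR: 10+7+6 = 23
The minimum is 10 min via JCT - LAR.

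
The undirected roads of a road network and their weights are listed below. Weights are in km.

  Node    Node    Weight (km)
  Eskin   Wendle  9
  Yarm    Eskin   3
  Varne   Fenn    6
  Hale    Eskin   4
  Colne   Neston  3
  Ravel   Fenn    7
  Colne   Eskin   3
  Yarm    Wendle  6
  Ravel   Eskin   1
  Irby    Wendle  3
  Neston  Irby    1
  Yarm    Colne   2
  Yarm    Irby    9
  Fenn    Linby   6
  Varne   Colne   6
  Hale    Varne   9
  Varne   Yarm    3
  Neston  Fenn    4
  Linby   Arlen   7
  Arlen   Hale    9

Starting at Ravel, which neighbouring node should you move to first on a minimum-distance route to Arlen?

Eskin

Compare a few routes:
Ravel → Fenn → Linby → Arlen: 7+6+7 = 20
Ravel → Eskin → Hale → Arlen: 1+4+9 = 14
The minimum is 14 km via Ravel → Eskin → Hale → Arlen.
So from Ravel the first move is to Eskin.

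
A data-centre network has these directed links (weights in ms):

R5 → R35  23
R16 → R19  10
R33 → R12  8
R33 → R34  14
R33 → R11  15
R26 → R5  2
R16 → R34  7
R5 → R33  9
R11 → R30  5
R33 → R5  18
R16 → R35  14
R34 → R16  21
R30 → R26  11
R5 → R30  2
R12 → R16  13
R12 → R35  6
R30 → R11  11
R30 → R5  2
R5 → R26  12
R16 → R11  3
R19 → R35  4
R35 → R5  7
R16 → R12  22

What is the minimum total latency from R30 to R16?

32 ms

Enumerating some paths:
R30 → R26 → R5 → R33 → R12 → R16: 11+2+9+8+13 = 43
R30 → R5 → R33 → R12 → R16: 2+9+8+13 = 32
Cheapest is R30 → R5 → R33 → R12 → R16 at 32 ms.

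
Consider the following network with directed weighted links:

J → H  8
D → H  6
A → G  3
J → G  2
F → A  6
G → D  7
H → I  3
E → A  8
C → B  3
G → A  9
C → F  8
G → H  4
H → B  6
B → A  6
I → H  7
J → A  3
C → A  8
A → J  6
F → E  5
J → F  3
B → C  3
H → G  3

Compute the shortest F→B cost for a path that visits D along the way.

Best F to D: F → A → G → D costing 16
Best D to B: D → H → B costing 12
Total via D: 16 + 12 = 28.

28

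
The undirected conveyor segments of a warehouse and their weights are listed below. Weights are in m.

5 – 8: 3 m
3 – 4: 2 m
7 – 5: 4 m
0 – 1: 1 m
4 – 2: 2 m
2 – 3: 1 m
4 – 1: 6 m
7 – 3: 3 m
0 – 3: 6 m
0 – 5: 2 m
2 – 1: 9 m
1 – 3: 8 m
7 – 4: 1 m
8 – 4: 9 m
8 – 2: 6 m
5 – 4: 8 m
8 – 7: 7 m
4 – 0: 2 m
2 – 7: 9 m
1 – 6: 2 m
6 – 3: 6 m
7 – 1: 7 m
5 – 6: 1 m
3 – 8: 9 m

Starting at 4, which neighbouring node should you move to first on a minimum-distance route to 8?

Compare a few routes:
4 → 7 → 8: 1+7 = 8
4 → 0 → 5 → 8: 2+2+3 = 7
The minimum is 7 m via 4 → 0 → 5 → 8.
So from 4 the first move is to 0.

0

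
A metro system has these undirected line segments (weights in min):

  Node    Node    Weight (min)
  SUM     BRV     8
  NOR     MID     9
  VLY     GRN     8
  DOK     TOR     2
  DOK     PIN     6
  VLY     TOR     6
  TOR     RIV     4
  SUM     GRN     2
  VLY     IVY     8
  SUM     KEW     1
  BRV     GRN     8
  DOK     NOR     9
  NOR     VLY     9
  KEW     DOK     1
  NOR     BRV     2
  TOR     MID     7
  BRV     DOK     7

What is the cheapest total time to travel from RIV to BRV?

13 min

Running Dijkstra from RIV:
RIV: 0
TOR: 4  (via RIV)
DOK: 6  (via TOR)
KEW: 7  (via DOK)
SUM: 8  (via KEW)
VLY: 10  (via TOR)
GRN: 10  (via SUM)
MID: 11  (via TOR)
PIN: 12  (via DOK)
BRV: 13  (via DOK)
Shortest route: RIV → TOR → DOK → BRV = 13 min.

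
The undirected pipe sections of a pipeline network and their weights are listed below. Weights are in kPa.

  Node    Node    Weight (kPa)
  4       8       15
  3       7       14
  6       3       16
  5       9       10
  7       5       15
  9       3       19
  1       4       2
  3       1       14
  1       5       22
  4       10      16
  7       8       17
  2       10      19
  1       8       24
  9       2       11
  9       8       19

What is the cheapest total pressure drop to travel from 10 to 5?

Shortest distances from 10:
10: 0
4: 16  (via 10)
1: 18  (via 4)
2: 19  (via 10)
9: 30  (via 2)
8: 31  (via 4)
3: 32  (via 1)
5: 40  (via 1)
Shortest route: 10 → 4 → 1 → 5 = 40 kPa.

40 kPa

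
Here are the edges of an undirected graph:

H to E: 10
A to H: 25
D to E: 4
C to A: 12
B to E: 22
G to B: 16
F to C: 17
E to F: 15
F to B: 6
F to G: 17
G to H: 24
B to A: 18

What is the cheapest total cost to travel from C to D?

36

Candidate routes:
C → A → H → E → D: 12+25+10+4 = 51
C → F → E → D: 17+15+4 = 36
C → A → B → F → E → D: 12+18+6+15+4 = 55
C → F → B → E → D: 17+6+22+4 = 49
Cheapest is C → F → E → D at 36.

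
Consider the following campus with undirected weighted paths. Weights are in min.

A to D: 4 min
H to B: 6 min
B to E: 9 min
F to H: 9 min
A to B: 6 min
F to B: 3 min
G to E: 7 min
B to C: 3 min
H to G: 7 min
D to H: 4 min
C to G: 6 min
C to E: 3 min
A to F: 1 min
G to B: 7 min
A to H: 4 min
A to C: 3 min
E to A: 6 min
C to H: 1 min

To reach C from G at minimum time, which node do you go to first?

Enumerating some paths:
G → H → C: 7+1 = 8
G → B → C: 7+3 = 10
G → E → C: 7+3 = 10
G → C: 6 = 6
The minimum is 6 min via G → C.
So from G the first move is to C.

C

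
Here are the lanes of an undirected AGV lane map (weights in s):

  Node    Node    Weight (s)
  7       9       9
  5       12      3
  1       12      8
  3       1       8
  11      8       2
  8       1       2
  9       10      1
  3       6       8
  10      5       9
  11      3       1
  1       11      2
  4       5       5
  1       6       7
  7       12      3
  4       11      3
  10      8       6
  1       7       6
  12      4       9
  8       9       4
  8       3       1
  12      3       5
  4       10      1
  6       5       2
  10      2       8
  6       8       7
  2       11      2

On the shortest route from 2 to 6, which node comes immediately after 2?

Enumerating some paths:
2 - 11 - 4 - 5 - 6: 2+3+5+2 = 12
2 - 11 - 3 - 6: 2+1+8 = 11
Cheapest is 2 - 11 - 3 - 6 at 11 s.
So from 2 the first move is to 11.

11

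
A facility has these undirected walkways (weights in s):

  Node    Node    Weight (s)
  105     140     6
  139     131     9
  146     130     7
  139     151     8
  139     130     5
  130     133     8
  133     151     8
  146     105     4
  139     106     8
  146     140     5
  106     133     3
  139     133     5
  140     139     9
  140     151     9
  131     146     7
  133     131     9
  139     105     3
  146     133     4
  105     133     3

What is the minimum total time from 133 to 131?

Enumerating some paths:
133 - 131: 9 = 9
133 - 146 - 131: 4+7 = 11
133 - 139 - 131: 5+9 = 14
Cheapest is 133 - 131 at 9 s.

9 s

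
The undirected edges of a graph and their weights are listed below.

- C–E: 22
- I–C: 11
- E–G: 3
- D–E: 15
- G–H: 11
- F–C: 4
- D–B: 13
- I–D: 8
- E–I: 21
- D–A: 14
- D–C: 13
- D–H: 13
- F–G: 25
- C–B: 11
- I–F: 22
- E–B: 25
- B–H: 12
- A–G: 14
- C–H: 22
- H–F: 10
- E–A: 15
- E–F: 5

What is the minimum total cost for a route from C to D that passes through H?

27

Best C to H: C–F–H costing 14
Shortest H→D: H–D = 13
Total via H: 14 + 13 = 27.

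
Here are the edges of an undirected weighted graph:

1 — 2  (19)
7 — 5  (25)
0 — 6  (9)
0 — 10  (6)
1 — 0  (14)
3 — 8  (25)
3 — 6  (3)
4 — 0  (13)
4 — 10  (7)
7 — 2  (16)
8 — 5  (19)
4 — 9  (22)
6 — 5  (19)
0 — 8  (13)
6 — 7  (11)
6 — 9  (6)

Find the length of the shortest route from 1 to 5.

Shortest distances from 1:
1: 0
0: 14  (via 1)
2: 19  (via 1)
10: 20  (via 0)
6: 23  (via 0)
3: 26  (via 6)
4: 27  (via 0)
8: 27  (via 0)
9: 29  (via 6)
7: 34  (via 6)
5: 42  (via 6)
Shortest route: 1 → 0 → 6 → 5 = 42.

42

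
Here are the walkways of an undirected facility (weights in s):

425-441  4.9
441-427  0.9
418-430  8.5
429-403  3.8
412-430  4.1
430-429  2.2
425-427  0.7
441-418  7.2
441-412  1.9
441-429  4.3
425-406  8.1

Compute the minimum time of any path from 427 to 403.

Enumerating some paths:
427 - 425 - 441 - 429 - 403: 0.7+4.9+4.3+3.8 = 13.7
427 - 441 - 429 - 403: 0.9+4.3+3.8 = 9
427 - 441 - 412 - 430 - 429 - 403: 0.9+1.9+4.1+2.2+3.8 = 12.9
427 - 425 - 441 - 412 - 430 - 429 - 403: 0.7+4.9+1.9+4.1+2.2+3.8 = 17.6
The minimum is 9 s via 427 - 441 - 429 - 403.

9 s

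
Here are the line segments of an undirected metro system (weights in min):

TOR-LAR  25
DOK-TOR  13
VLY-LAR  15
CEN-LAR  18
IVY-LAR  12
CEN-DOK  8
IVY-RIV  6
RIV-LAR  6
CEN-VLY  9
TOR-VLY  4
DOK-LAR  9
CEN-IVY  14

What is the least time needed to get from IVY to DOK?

21 min

Compare a few routes:
IVY - LAR - CEN - DOK: 12+18+8 = 38
IVY - LAR - DOK: 12+9 = 21
IVY - CEN - DOK: 14+8 = 22
Cheapest is IVY - LAR - DOK at 21 min.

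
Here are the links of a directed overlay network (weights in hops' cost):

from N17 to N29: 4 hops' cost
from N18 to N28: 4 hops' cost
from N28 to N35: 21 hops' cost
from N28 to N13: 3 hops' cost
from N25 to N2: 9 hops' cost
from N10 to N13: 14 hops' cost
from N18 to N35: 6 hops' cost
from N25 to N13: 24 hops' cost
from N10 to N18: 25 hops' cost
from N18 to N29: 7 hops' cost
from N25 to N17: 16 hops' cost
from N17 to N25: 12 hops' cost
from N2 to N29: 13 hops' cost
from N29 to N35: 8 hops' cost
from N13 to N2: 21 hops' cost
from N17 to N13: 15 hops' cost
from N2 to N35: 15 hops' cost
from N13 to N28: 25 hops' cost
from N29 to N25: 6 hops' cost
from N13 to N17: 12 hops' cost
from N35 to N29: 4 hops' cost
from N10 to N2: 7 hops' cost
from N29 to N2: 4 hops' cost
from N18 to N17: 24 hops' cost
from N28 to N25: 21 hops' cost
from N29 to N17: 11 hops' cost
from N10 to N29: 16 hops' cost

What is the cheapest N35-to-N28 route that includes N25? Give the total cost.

Best N35 to N25: N35–N29–N25 costing 10
Best N25 to N28: N25–N13–N28 costing 49
Total via N25: 10 + 49 = 59 hops' cost.

59 hops' cost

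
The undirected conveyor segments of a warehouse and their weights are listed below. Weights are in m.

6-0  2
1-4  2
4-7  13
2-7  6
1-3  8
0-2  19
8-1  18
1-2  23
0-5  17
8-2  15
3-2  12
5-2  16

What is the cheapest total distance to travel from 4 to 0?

38 m

Shortest distances from 4:
4: 0
1: 2  (via 4)
3: 10  (via 1)
7: 13  (via 4)
2: 19  (via 7)
8: 20  (via 1)
5: 35  (via 2)
0: 38  (via 2)
Shortest route: 4 → 7 → 2 → 0 = 38 m.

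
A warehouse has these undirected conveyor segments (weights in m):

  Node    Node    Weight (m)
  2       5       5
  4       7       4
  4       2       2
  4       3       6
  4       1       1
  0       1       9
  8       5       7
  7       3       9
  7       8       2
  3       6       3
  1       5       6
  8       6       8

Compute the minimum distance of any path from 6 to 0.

19 m

Running Dijkstra from 6:
6: 0
3: 3  (via 6)
8: 8  (via 6)
4: 9  (via 3)
1: 10  (via 4)
7: 10  (via 8)
2: 11  (via 4)
5: 15  (via 8)
0: 19  (via 1)
Shortest route: 6–3–4–1–0 = 19 m.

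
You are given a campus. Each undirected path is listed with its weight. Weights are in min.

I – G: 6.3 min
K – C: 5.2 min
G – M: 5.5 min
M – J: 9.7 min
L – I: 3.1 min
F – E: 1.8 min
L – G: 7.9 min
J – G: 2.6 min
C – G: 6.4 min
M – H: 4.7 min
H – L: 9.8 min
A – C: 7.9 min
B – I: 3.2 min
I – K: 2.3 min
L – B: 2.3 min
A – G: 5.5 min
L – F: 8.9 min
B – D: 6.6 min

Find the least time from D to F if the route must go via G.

32.9 min

Shortest D→G: D → B → I → G = 16.1
Best G to F: G → L → F costing 16.8
Total via G: 16.1 + 16.8 = 32.9 min.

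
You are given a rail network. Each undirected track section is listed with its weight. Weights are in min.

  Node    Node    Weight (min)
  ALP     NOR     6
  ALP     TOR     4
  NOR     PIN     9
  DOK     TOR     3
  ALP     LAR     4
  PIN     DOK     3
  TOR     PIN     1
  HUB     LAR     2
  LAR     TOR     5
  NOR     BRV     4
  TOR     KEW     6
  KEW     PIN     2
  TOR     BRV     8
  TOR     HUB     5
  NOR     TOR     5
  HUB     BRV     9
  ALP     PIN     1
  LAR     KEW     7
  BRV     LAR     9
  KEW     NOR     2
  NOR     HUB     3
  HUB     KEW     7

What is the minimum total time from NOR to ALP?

Enumerating some paths:
NOR - HUB - LAR - ALP: 3+2+4 = 9
NOR - TOR - PIN - ALP: 5+1+1 = 7
NOR - KEW - PIN - ALP: 2+2+1 = 5
NOR - ALP: 6 = 6
Cheapest is NOR - KEW - PIN - ALP at 5 min.

5 min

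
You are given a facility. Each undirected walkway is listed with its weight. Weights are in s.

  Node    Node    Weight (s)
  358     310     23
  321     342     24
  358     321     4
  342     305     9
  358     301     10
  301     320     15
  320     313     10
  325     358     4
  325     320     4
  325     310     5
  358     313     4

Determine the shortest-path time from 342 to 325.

Shortest distances from 342:
342: 0
305: 9  (via 342)
321: 24  (via 342)
358: 28  (via 321)
325: 32  (via 358)
Shortest route: 342 → 321 → 358 → 325 = 32 s.

32 s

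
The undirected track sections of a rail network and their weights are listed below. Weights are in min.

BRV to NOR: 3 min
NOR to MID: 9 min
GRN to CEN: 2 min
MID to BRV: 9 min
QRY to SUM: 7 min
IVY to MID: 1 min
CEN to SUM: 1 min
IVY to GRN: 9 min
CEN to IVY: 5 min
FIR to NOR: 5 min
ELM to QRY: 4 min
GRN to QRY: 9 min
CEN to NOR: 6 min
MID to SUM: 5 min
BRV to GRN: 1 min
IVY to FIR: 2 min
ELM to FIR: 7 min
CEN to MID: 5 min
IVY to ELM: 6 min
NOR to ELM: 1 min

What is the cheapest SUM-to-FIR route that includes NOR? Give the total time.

12 min

Best SUM to NOR: SUM → CEN → NOR costing 7
Shortest NOR→FIR: NOR → FIR = 5
Total via NOR: 7 + 5 = 12 min.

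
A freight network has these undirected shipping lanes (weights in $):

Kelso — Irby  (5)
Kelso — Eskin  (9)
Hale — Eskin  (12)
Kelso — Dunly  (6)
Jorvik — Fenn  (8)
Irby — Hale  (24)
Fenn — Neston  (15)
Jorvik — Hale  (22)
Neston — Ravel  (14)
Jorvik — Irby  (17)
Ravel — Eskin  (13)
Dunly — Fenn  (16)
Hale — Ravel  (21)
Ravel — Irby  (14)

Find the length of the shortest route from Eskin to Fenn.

Shortest distances from Eskin:
Eskin: 0
Kelso: 9  (via Eskin)
Hale: 12  (via Eskin)
Ravel: 13  (via Eskin)
Irby: 14  (via Kelso)
Dunly: 15  (via Kelso)
Neston: 27  (via Ravel)
Fenn: 31  (via Dunly)
Shortest route: Eskin → Kelso → Dunly → Fenn = $31.

$31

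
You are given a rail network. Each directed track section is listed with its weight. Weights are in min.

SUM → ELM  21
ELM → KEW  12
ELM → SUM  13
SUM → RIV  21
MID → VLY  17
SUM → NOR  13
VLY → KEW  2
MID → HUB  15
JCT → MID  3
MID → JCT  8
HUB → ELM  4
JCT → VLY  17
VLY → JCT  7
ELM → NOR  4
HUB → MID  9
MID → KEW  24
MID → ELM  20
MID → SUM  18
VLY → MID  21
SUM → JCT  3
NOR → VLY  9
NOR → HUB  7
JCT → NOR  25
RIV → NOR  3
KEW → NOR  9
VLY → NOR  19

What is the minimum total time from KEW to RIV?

Compare a few routes:
KEW → NOR → HUB → ELM → SUM → RIV: 9+7+4+13+21 = 54
KEW → NOR → HUB → MID → SUM → RIV: 9+7+9+18+21 = 64
The minimum is 54 min via KEW → NOR → HUB → ELM → SUM → RIV.

54 min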